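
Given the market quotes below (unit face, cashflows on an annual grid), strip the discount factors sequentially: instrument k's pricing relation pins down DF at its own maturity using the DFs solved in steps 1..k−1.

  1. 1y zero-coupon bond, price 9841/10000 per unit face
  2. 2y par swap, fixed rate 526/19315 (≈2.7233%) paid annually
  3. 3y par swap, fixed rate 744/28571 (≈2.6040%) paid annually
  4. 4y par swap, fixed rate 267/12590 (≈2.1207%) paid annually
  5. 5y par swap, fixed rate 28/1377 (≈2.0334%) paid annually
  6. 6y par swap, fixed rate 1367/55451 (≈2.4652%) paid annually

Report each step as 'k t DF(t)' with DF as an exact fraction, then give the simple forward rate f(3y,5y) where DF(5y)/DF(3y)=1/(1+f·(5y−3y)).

1 1 9841/10000
2 2 4737/5000
3 3 1157/1250
4 4 9199/10000
5 5 1131/1250
6 6 8633/10000
f(3y,5y) = ((1157/1250)/(1131/1250) − 1)/(2) = 1/87 ≈ 1.1494%

step 1 [1y] zero: DF = P = 9841/10000 ≈ 0.984100
step 2 [2y] swap r/1=526/19315: DF=(1 − 526/19315·(0.984100))/(1+526/19315) = 4737/5000 ≈ 0.947400
step 3 [3y] swap r/1=744/28571: DF=(1 − 744/28571·(0.984100+0.947400))/(1+744/28571) = 1157/1250 ≈ 0.925600
step 4 [4y] swap r/1=267/12590: DF=(1 − 267/12590·(0.984100+0.947400+0.925600))/(1+267/12590) = 9199/10000 ≈ 0.919900
step 5 [5y] swap r/1=28/1377: DF=(1 − 28/1377·(0.984100+0.947400+0.925600+0.919900))/(1+28/1377) = 1131/1250 ≈ 0.904800
step 6 [6y] swap r/1=1367/55451: DF=(1 − 1367/55451·(0.984100+0.947400+0.925600+0.919900+0.904800))/(1+1367/55451) = 8633/10000 ≈ 0.863300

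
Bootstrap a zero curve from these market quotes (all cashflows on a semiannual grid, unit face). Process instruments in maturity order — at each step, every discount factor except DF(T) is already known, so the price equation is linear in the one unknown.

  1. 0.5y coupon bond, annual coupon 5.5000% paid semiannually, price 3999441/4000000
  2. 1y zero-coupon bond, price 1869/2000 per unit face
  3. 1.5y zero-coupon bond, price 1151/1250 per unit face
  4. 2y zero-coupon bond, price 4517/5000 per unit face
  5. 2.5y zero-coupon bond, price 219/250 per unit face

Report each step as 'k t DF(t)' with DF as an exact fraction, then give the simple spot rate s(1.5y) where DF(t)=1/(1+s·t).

step 1 [0.5y] bond c/2=11/400: DF=(3999441/4000000 − 11/400·(0))/(1+11/400) = 9731/10000 ≈ 0.973100
step 2 [1y] zero: DF = P = 1869/2000 ≈ 0.934500
step 3 [1.5y] zero: DF = P = 1151/1250 ≈ 0.920800
step 4 [2y] zero: DF = P = 4517/5000 ≈ 0.903400
step 5 [2.5y] zero: DF = P = 219/250 ≈ 0.876000

1 1/2 9731/10000
2 1 1869/2000
3 3/2 1151/1250
4 2 4517/5000
5 5/2 219/250
s(1.5y) = (1/(1151/1250) − 1)/(3/2) = 66/1151 ≈ 5.7341%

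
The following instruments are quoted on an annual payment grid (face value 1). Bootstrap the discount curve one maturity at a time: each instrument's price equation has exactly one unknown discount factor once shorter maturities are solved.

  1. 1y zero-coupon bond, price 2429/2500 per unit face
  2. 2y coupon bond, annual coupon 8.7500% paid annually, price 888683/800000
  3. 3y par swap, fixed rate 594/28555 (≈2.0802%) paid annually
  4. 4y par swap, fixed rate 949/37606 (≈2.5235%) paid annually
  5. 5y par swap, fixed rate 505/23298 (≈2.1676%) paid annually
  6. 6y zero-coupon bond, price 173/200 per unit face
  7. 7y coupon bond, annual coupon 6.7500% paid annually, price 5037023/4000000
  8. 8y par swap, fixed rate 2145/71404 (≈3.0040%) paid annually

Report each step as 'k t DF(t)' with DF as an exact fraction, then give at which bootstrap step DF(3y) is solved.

1 1 2429/2500
2 2 9433/10000
3 3 4703/5000
4 4 9051/10000
5 5 899/1000
6 6 173/200
7 7 8303/10000
8 8 1571/2000
DF(3y) is solved at step 3

step 1 [1y] zero: DF = P = 2429/2500 ≈ 0.971600
step 2 [2y] bond c/1=7/80: DF=(888683/800000 − 7/80·(0.971600))/(1+7/80) = 9433/10000 ≈ 0.943300
step 3 [3y] swap r/1=594/28555: DF=(1 − 594/28555·(0.971600+0.943300))/(1+594/28555) = 4703/5000 ≈ 0.940600
step 4 [4y] swap r/1=949/37606: DF=(1 − 949/37606·(0.971600+0.943300+0.940600))/(1+949/37606) = 9051/10000 ≈ 0.905100
step 5 [5y] swap r/1=505/23298: DF=(1 − 505/23298·(0.971600+0.943300+0.940600+0.905100))/(1+505/23298) = 899/1000 ≈ 0.899000
step 6 [6y] zero: DF = P = 173/200 ≈ 0.865000
step 7 [7y] bond c/1=27/400: DF=(5037023/4000000 − 27/400·(0.971600+0.943300+0.940600+0.905100+0.899000+0.865000))/(1+27/400) = 8303/10000 ≈ 0.830300
step 8 [8y] swap r/1=2145/71404: DF=(1 − 2145/71404·(0.971600+0.943300+0.940600+0.905100+0.899000+0.865000+0.830300))/(1+2145/71404) = 1571/2000 ≈ 0.785500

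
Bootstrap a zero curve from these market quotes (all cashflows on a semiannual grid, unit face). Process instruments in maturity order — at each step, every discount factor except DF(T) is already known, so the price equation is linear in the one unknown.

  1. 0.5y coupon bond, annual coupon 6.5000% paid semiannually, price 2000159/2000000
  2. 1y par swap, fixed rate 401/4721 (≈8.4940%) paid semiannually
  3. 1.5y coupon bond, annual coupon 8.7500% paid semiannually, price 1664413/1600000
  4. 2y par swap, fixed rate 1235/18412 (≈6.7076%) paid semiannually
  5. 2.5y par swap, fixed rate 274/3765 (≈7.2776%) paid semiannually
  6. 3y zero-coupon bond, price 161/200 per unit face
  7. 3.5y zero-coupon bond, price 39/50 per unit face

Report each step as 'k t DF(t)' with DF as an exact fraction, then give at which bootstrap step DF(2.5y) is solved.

step 1 [0.5y] bond c/2=13/400: DF=(2000159/2000000 − 13/400·(0))/(1+13/400) = 4843/5000 ≈ 0.968600
step 2 [1y] swap r/2=401/9442: DF=(1 − 401/9442·(0.968600))/(1+401/9442) = 4599/5000 ≈ 0.919800
step 3 [1.5y] bond c/2=7/160: DF=(1664413/1600000 − 7/160·(0.968600+0.919800))/(1+7/160) = 367/400 ≈ 0.917500
step 4 [2y] swap r/2=1235/36824: DF=(1 − 1235/36824·(0.968600+0.919800+0.917500))/(1+1235/36824) = 1753/2000 ≈ 0.876500
step 5 [2.5y] swap r/2=137/3765: DF=(1 − 137/3765·(0.968600+0.919800+0.917500+0.876500))/(1+137/3765) = 2089/2500 ≈ 0.835600
step 6 [3y] zero: DF = P = 161/200 ≈ 0.805000
step 7 [3.5y] zero: DF = P = 39/50 ≈ 0.780000

1 1/2 4843/5000
2 1 4599/5000
3 3/2 367/400
4 2 1753/2000
5 5/2 2089/2500
6 3 161/200
7 7/2 39/50
DF(2.5y) is solved at step 5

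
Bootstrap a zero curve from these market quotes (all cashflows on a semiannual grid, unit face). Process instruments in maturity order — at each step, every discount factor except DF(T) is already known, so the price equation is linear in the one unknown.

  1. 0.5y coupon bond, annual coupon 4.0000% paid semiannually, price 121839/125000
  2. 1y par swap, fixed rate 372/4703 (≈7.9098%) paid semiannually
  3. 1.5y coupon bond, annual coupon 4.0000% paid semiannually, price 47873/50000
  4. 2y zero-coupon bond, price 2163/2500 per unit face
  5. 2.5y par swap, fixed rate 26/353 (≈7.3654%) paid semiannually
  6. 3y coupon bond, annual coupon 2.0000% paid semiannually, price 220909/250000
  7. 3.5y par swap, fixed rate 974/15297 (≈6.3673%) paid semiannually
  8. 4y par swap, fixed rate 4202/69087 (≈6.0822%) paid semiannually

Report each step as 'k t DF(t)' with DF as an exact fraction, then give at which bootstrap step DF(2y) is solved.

1 1/2 2389/2500
2 1 1157/1250
3 3/2 4509/5000
4 2 2163/2500
5 5/2 8349/10000
6 3 1661/2000
7 7/2 2013/2500
8 4 7899/10000
DF(2y) is solved at step 4

step 1 [0.5y] bond c/2=1/50: DF=(121839/125000 − 1/50·(0))/(1+1/50) = 2389/2500 ≈ 0.955600
step 2 [1y] swap r/2=186/4703: DF=(1 − 186/4703·(0.955600))/(1+186/4703) = 1157/1250 ≈ 0.925600
step 3 [1.5y] bond c/2=1/50: DF=(47873/50000 − 1/50·(0.955600+0.925600))/(1+1/50) = 4509/5000 ≈ 0.901800
step 4 [2y] zero: DF = P = 2163/2500 ≈ 0.865200
step 5 [2.5y] swap r/2=13/353: DF=(1 − 13/353·(0.955600+0.925600+0.901800+0.865200))/(1+13/353) = 8349/10000 ≈ 0.834900
step 6 [3y] bond c/2=1/100: DF=(220909/250000 − 1/100·(0.955600+0.925600+0.901800+0.865200+0.834900))/(1+1/100) = 1661/2000 ≈ 0.830500
step 7 [3.5y] swap r/2=487/15297: DF=(1 − 487/15297·(0.955600+0.925600+0.901800+0.865200+0.834900+0.830500))/(1+487/15297) = 2013/2500 ≈ 0.805200
step 8 [4y] swap r/2=2101/69087: DF=(1 − 2101/69087·(0.955600+0.925600+0.901800+0.865200+0.834900+0.830500+0.805200))/(1+2101/69087) = 7899/10000 ≈ 0.789900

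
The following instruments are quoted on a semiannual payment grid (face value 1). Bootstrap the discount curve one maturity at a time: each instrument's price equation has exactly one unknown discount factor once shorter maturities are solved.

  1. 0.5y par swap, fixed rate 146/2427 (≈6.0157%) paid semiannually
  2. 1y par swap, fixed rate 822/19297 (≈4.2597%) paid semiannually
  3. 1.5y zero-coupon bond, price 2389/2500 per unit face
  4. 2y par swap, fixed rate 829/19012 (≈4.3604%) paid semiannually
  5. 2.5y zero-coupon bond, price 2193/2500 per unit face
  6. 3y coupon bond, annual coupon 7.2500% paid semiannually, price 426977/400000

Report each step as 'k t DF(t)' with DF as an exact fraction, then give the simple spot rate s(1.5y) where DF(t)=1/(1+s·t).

step 1 [0.5y] swap r/2=73/2427: DF=(1 − 73/2427·(0))/(1+73/2427) = 2427/2500 ≈ 0.970800
step 2 [1y] swap r/2=411/19297: DF=(1 − 411/19297·(0.970800))/(1+411/19297) = 9589/10000 ≈ 0.958900
step 3 [1.5y] zero: DF = P = 2389/2500 ≈ 0.955600
step 4 [2y] swap r/2=829/38024: DF=(1 − 829/38024·(0.970800+0.958900+0.955600))/(1+829/38024) = 9171/10000 ≈ 0.917100
step 5 [2.5y] zero: DF = P = 2193/2500 ≈ 0.877200
step 6 [3y] bond c/2=29/800: DF=(426977/400000 − 29/800·(0.970800+0.958900+0.955600+0.917100+0.877200))/(1+29/800) = 1083/1250 ≈ 0.866400

1 1/2 2427/2500
2 1 9589/10000
3 3/2 2389/2500
4 2 9171/10000
5 5/2 2193/2500
6 3 1083/1250
s(1.5y) = (1/(2389/2500) − 1)/(3/2) = 74/2389 ≈ 3.0975%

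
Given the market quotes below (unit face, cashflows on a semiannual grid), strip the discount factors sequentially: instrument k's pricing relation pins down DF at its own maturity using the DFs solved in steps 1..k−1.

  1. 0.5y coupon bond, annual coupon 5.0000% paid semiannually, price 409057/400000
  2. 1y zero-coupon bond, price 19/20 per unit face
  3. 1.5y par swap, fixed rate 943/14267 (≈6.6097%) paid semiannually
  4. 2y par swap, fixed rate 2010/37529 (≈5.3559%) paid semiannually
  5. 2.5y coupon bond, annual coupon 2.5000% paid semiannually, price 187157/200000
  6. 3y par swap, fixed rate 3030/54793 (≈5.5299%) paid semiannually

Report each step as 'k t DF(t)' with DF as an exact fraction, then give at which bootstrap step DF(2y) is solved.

step 1 [0.5y] bond c/2=1/40: DF=(409057/400000 − 1/40·(0))/(1+1/40) = 9977/10000 ≈ 0.997700
step 2 [1y] zero: DF = P = 19/20 ≈ 0.950000
step 3 [1.5y] swap r/2=943/28534: DF=(1 − 943/28534·(0.997700+0.950000))/(1+943/28534) = 9057/10000 ≈ 0.905700
step 4 [2y] swap r/2=1005/37529: DF=(1 − 1005/37529·(0.997700+0.950000+0.905700))/(1+1005/37529) = 1799/2000 ≈ 0.899500
step 5 [2.5y] bond c/2=1/80: DF=(187157/200000 − 1/80·(0.997700+0.950000+0.905700+0.899500))/(1+1/80) = 8779/10000 ≈ 0.877900
step 6 [3y] swap r/2=1515/54793: DF=(1 − 1515/54793·(0.997700+0.950000+0.905700+0.899500+0.877900))/(1+1515/54793) = 1697/2000 ≈ 0.848500

1 1/2 9977/10000
2 1 19/20
3 3/2 9057/10000
4 2 1799/2000
5 5/2 8779/10000
6 3 1697/2000
DF(2y) is solved at step 4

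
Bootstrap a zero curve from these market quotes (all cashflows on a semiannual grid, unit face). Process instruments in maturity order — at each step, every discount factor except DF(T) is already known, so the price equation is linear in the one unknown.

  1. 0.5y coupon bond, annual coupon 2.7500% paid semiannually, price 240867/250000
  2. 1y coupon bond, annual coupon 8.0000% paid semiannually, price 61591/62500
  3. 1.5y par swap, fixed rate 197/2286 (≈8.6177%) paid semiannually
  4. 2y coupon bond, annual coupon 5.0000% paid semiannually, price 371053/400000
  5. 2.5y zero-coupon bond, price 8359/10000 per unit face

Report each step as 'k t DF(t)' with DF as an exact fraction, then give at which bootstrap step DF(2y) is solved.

1 1/2 594/625
2 1 911/1000
3 3/2 4409/5000
4 2 8381/10000
5 5/2 8359/10000
DF(2y) is solved at step 4

step 1 [0.5y] bond c/2=11/800: DF=(240867/250000 − 11/800·(0))/(1+11/800) = 594/625 ≈ 0.950400
step 2 [1y] bond c/2=1/25: DF=(61591/62500 − 1/25·(0.950400))/(1+1/25) = 911/1000 ≈ 0.911000
step 3 [1.5y] swap r/2=197/4572: DF=(1 − 197/4572·(0.950400+0.911000))/(1+197/4572) = 4409/5000 ≈ 0.881800
step 4 [2y] bond c/2=1/40: DF=(371053/400000 − 1/40·(0.950400+0.911000+0.881800))/(1+1/40) = 8381/10000 ≈ 0.838100
step 5 [2.5y] zero: DF = P = 8359/10000 ≈ 0.835900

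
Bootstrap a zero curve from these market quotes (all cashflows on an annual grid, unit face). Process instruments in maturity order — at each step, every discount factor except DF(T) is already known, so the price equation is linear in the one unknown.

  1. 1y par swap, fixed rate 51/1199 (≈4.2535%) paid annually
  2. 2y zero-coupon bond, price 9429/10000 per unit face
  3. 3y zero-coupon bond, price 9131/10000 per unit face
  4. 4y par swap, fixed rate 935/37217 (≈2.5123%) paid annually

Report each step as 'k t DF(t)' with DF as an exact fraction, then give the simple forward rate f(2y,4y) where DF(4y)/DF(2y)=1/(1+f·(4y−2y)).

1 1 1199/1250
2 2 9429/10000
3 3 9131/10000
4 4 1813/2000
f(2y,4y) = ((9429/10000)/(1813/2000) − 1)/(2) = 26/1295 ≈ 2.0077%

step 1 [1y] swap r/1=51/1199: DF=(1 − 51/1199·(0))/(1+51/1199) = 1199/1250 ≈ 0.959200
step 2 [2y] zero: DF = P = 9429/10000 ≈ 0.942900
step 3 [3y] zero: DF = P = 9131/10000 ≈ 0.913100
step 4 [4y] swap r/1=935/37217: DF=(1 − 935/37217·(0.959200+0.942900+0.913100))/(1+935/37217) = 1813/2000 ≈ 0.906500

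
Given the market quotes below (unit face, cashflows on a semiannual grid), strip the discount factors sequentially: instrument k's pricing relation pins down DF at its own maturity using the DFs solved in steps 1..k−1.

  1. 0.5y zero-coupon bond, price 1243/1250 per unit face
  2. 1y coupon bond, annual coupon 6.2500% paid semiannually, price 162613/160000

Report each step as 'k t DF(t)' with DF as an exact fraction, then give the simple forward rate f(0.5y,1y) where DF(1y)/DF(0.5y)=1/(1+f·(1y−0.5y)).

step 1 [0.5y] zero: DF = P = 1243/1250 ≈ 0.994400
step 2 [1y] bond c/2=1/32: DF=(162613/160000 − 1/32·(0.994400))/(1+1/32) = 4777/5000 ≈ 0.955400

1 1/2 1243/1250
2 1 4777/5000
f(0.5y,1y) = ((1243/1250)/(4777/5000) − 1)/(1/2) = 390/4777 ≈ 8.1641%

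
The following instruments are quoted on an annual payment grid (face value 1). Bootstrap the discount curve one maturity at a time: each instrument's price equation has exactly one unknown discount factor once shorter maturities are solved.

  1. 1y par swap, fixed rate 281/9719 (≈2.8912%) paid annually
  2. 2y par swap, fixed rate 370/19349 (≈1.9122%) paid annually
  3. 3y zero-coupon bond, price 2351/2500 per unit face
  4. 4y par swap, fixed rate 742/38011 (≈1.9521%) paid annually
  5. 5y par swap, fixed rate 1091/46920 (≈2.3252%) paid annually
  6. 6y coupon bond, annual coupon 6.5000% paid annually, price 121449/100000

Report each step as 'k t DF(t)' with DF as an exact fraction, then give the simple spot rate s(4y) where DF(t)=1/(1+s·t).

1 1 9719/10000
2 2 963/1000
3 3 2351/2500
4 4 4629/5000
5 5 8909/10000
6 6 427/500
s(4y) = (1/(4629/5000) − 1)/(4) = 371/18516 ≈ 2.0037%

step 1 [1y] swap r/1=281/9719: DF=(1 − 281/9719·(0))/(1+281/9719) = 9719/10000 ≈ 0.971900
step 2 [2y] swap r/1=370/19349: DF=(1 − 370/19349·(0.971900))/(1+370/19349) = 963/1000 ≈ 0.963000
step 3 [3y] zero: DF = P = 2351/2500 ≈ 0.940400
step 4 [4y] swap r/1=742/38011: DF=(1 − 742/38011·(0.971900+0.963000+0.940400))/(1+742/38011) = 4629/5000 ≈ 0.925800
step 5 [5y] swap r/1=1091/46920: DF=(1 − 1091/46920·(0.971900+0.963000+0.940400+0.925800))/(1+1091/46920) = 8909/10000 ≈ 0.890900
step 6 [6y] bond c/1=13/200: DF=(121449/100000 − 13/200·(0.971900+0.963000+0.940400+0.925800+0.890900))/(1+13/200) = 427/500 ≈ 0.854000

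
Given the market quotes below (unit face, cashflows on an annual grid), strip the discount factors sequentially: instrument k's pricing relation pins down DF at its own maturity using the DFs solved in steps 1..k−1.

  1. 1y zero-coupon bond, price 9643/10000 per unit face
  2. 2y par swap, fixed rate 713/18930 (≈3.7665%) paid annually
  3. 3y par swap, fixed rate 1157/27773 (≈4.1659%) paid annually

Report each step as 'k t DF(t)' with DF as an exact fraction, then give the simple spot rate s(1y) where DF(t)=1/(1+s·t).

step 1 [1y] zero: DF = P = 9643/10000 ≈ 0.964300
step 2 [2y] swap r/1=713/18930: DF=(1 − 713/18930·(0.964300))/(1+713/18930) = 9287/10000 ≈ 0.928700
step 3 [3y] swap r/1=1157/27773: DF=(1 − 1157/27773·(0.964300+0.928700))/(1+1157/27773) = 8843/10000 ≈ 0.884300

1 1 9643/10000
2 2 9287/10000
3 3 8843/10000
s(1y) = (1/(9643/10000) − 1)/(1) = 357/9643 ≈ 3.7022%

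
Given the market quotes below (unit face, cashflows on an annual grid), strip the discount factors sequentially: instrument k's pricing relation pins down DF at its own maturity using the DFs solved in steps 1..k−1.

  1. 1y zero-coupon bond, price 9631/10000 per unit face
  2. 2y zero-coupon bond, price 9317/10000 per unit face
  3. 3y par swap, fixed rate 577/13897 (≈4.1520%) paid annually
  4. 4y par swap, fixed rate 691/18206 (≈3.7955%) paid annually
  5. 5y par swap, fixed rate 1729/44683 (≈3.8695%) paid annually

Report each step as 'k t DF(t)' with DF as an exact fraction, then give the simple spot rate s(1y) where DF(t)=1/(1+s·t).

1 1 9631/10000
2 2 9317/10000
3 3 4423/5000
4 4 4309/5000
5 5 8271/10000
s(1y) = (1/(9631/10000) − 1)/(1) = 369/9631 ≈ 3.8314%

step 1 [1y] zero: DF = P = 9631/10000 ≈ 0.963100
step 2 [2y] zero: DF = P = 9317/10000 ≈ 0.931700
step 3 [3y] swap r/1=577/13897: DF=(1 − 577/13897·(0.963100+0.931700))/(1+577/13897) = 4423/5000 ≈ 0.884600
step 4 [4y] swap r/1=691/18206: DF=(1 − 691/18206·(0.963100+0.931700+0.884600))/(1+691/18206) = 4309/5000 ≈ 0.861800
step 5 [5y] swap r/1=1729/44683: DF=(1 − 1729/44683·(0.963100+0.931700+0.884600+0.861800))/(1+1729/44683) = 8271/10000 ≈ 0.827100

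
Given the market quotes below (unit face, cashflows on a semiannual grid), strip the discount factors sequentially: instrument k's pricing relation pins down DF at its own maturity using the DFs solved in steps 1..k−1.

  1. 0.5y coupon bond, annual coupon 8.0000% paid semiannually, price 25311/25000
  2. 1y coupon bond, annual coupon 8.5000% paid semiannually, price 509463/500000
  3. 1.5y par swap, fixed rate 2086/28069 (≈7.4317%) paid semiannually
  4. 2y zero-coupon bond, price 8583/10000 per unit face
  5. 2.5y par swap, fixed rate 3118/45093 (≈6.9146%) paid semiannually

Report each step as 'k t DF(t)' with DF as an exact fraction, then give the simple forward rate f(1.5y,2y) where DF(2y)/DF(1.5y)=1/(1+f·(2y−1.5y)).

1 1/2 1947/2000
2 1 9377/10000
3 3/2 8957/10000
4 2 8583/10000
5 5/2 8441/10000
f(1.5y,2y) = ((8957/10000)/(8583/10000) − 1)/(1/2) = 748/8583 ≈ 8.7149%

step 1 [0.5y] bond c/2=1/25: DF=(25311/25000 − 1/25·(0))/(1+1/25) = 1947/2000 ≈ 0.973500
step 2 [1y] bond c/2=17/400: DF=(509463/500000 − 17/400·(0.973500))/(1+17/400) = 9377/10000 ≈ 0.937700
step 3 [1.5y] swap r/2=1043/28069: DF=(1 − 1043/28069·(0.973500+0.937700))/(1+1043/28069) = 8957/10000 ≈ 0.895700
step 4 [2y] zero: DF = P = 8583/10000 ≈ 0.858300
step 5 [2.5y] swap r/2=1559/45093: DF=(1 − 1559/45093·(0.973500+0.937700+0.895700+0.858300))/(1+1559/45093) = 8441/10000 ≈ 0.844100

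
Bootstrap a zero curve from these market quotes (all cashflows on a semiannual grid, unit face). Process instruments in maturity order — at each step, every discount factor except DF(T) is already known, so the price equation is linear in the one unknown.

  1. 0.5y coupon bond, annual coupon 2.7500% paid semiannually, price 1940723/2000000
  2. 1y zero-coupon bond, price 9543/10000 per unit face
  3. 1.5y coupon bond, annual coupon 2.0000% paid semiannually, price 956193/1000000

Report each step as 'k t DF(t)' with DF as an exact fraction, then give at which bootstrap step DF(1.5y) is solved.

step 1 [0.5y] bond c/2=11/800: DF=(1940723/2000000 − 11/800·(0))/(1+11/800) = 2393/2500 ≈ 0.957200
step 2 [1y] zero: DF = P = 9543/10000 ≈ 0.954300
step 3 [1.5y] bond c/2=1/100: DF=(956193/1000000 − 1/100·(0.957200+0.954300))/(1+1/100) = 4639/5000 ≈ 0.927800

1 1/2 2393/2500
2 1 9543/10000
3 3/2 4639/5000
DF(1.5y) is solved at step 3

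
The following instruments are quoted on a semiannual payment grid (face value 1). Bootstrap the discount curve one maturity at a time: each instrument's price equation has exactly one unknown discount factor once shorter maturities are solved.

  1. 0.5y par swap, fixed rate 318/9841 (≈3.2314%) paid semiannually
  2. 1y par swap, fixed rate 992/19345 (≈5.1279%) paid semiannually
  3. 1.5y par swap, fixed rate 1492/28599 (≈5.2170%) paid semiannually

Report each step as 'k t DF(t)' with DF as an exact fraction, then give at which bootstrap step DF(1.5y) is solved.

1 1/2 9841/10000
2 1 594/625
3 3/2 4627/5000
DF(1.5y) is solved at step 3

step 1 [0.5y] swap r/2=159/9841: DF=(1 − 159/9841·(0))/(1+159/9841) = 9841/10000 ≈ 0.984100
step 2 [1y] swap r/2=496/19345: DF=(1 − 496/19345·(0.984100))/(1+496/19345) = 594/625 ≈ 0.950400
step 3 [1.5y] swap r/2=746/28599: DF=(1 − 746/28599·(0.984100+0.950400))/(1+746/28599) = 4627/5000 ≈ 0.925400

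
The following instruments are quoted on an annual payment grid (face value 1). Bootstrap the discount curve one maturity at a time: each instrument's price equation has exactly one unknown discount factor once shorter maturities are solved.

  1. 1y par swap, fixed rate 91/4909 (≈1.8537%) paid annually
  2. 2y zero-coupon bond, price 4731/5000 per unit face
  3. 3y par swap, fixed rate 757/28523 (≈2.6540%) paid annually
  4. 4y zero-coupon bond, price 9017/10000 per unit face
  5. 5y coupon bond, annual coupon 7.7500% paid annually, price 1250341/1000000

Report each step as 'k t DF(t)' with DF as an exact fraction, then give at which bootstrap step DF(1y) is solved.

step 1 [1y] swap r/1=91/4909: DF=(1 − 91/4909·(0))/(1+91/4909) = 4909/5000 ≈ 0.981800
step 2 [2y] zero: DF = P = 4731/5000 ≈ 0.946200
step 3 [3y] swap r/1=757/28523: DF=(1 − 757/28523·(0.981800+0.946200))/(1+757/28523) = 9243/10000 ≈ 0.924300
step 4 [4y] zero: DF = P = 9017/10000 ≈ 0.901700
step 5 [5y] bond c/1=31/400: DF=(1250341/1000000 − 31/400·(0.981800+0.946200+0.924300+0.901700))/(1+31/400) = 1113/1250 ≈ 0.890400

1 1 4909/5000
2 2 4731/5000
3 3 9243/10000
4 4 9017/10000
5 5 1113/1250
DF(1y) is solved at step 1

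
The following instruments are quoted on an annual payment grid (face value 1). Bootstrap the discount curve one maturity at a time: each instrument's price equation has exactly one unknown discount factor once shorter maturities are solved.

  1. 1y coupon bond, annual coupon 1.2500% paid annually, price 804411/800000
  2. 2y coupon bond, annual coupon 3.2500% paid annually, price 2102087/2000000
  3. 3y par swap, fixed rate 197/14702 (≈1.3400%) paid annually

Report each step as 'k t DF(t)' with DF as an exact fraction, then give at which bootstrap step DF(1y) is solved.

step 1 [1y] bond c/1=1/80: DF=(804411/800000 − 1/80·(0))/(1+1/80) = 9931/10000 ≈ 0.993100
step 2 [2y] bond c/1=13/400: DF=(2102087/2000000 − 13/400·(0.993100))/(1+13/400) = 9867/10000 ≈ 0.986700
step 3 [3y] swap r/1=197/14702: DF=(1 − 197/14702·(0.993100+0.986700))/(1+197/14702) = 4803/5000 ≈ 0.960600

1 1 9931/10000
2 2 9867/10000
3 3 4803/5000
DF(1y) is solved at step 1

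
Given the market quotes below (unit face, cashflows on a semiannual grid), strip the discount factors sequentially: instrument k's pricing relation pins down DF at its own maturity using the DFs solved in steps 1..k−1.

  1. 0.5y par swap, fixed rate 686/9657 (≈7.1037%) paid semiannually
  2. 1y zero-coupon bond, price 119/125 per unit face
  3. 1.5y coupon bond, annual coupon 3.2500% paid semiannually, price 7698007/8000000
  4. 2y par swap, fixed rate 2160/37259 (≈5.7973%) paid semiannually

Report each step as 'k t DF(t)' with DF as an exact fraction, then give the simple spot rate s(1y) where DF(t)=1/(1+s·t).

1 1/2 9657/10000
2 1 119/125
3 3/2 4581/5000
4 2 223/250
s(1y) = (1/(119/125) − 1)/(1) = 6/119 ≈ 5.0420%

step 1 [0.5y] swap r/2=343/9657: DF=(1 − 343/9657·(0))/(1+343/9657) = 9657/10000 ≈ 0.965700
step 2 [1y] zero: DF = P = 119/125 ≈ 0.952000
step 3 [1.5y] bond c/2=13/800: DF=(7698007/8000000 − 13/800·(0.965700+0.952000))/(1+13/800) = 4581/5000 ≈ 0.916200
step 4 [2y] swap r/2=1080/37259: DF=(1 − 1080/37259·(0.965700+0.952000+0.916200))/(1+1080/37259) = 223/250 ≈ 0.892000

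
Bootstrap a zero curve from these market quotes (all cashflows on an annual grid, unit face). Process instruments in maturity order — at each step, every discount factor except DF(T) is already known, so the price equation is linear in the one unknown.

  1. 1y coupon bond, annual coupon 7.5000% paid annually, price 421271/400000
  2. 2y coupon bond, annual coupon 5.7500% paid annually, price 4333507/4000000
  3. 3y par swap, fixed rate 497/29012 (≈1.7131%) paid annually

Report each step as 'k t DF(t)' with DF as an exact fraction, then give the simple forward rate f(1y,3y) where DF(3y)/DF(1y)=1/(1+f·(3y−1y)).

1 1 9797/10000
2 2 607/625
3 3 9503/10000
f(1y,3y) = ((9797/10000)/(9503/10000) − 1)/(2) = 147/9503 ≈ 1.5469%

step 1 [1y] bond c/1=3/40: DF=(421271/400000 − 3/40·(0))/(1+3/40) = 9797/10000 ≈ 0.979700
step 2 [2y] bond c/1=23/400: DF=(4333507/4000000 − 23/400·(0.979700))/(1+23/400) = 607/625 ≈ 0.971200
step 3 [3y] swap r/1=497/29012: DF=(1 − 497/29012·(0.979700+0.971200))/(1+497/29012) = 9503/10000 ≈ 0.950300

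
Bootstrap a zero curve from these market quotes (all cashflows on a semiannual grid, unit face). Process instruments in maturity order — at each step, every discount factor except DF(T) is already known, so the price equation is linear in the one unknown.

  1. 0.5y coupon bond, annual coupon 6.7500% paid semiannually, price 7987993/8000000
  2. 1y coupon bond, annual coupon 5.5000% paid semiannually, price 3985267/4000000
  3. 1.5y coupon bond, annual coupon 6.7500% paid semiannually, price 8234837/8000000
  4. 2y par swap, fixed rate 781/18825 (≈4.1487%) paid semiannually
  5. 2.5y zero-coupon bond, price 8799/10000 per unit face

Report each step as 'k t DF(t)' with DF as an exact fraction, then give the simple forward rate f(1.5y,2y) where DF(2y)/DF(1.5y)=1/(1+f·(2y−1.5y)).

1 1/2 9659/10000
2 1 4719/5000
3 3/2 4667/5000
4 2 9219/10000
5 5/2 8799/10000
f(1.5y,2y) = ((4667/5000)/(9219/10000) − 1)/(1/2) = 230/9219 ≈ 2.4948%

step 1 [0.5y] bond c/2=27/800: DF=(7987993/8000000 − 27/800·(0))/(1+27/800) = 9659/10000 ≈ 0.965900
step 2 [1y] bond c/2=11/400: DF=(3985267/4000000 − 11/400·(0.965900))/(1+11/400) = 4719/5000 ≈ 0.943800
step 3 [1.5y] bond c/2=27/800: DF=(8234837/8000000 − 27/800·(0.965900+0.943800))/(1+27/800) = 4667/5000 ≈ 0.933400
step 4 [2y] swap r/2=781/37650: DF=(1 − 781/37650·(0.965900+0.943800+0.933400))/(1+781/37650) = 9219/10000 ≈ 0.921900
step 5 [2.5y] zero: DF = P = 8799/10000 ≈ 0.879900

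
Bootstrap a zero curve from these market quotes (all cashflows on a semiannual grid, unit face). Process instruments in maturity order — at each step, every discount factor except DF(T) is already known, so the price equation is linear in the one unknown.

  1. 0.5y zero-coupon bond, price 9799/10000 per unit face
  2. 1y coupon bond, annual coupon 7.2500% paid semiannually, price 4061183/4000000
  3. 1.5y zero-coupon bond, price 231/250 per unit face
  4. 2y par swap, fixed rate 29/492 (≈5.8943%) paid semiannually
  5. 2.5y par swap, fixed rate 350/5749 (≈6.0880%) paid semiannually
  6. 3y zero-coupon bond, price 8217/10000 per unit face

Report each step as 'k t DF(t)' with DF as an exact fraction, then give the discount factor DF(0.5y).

1 1/2 9799/10000
2 1 1891/2000
3 3/2 231/250
4 2 4449/5000
5 5/2 43/50
6 3 8217/10000
DF(0.5y) = 9799/10000 ≈ 0.979900

step 1 [0.5y] zero: DF = P = 9799/10000 ≈ 0.979900
step 2 [1y] bond c/2=29/800: DF=(4061183/4000000 − 29/800·(0.979900))/(1+29/800) = 1891/2000 ≈ 0.945500
step 3 [1.5y] zero: DF = P = 231/250 ≈ 0.924000
step 4 [2y] swap r/2=29/984: DF=(1 − 29/984·(0.979900+0.945500+0.924000))/(1+29/984) = 4449/5000 ≈ 0.889800
step 5 [2.5y] swap r/2=175/5749: DF=(1 − 175/5749·(0.979900+0.945500+0.924000+0.889800))/(1+175/5749) = 43/50 ≈ 0.860000
step 6 [3y] zero: DF = P = 8217/10000 ≈ 0.821700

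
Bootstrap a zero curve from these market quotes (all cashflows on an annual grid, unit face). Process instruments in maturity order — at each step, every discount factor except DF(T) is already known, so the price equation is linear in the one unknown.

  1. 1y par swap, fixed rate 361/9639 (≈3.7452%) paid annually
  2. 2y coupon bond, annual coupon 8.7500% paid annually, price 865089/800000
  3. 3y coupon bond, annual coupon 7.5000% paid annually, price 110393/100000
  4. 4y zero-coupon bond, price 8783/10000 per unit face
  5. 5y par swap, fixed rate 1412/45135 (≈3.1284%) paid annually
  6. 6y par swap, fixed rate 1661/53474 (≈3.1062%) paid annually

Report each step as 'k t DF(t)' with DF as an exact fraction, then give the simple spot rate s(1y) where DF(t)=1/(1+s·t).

step 1 [1y] swap r/1=361/9639: DF=(1 − 361/9639·(0))/(1+361/9639) = 9639/10000 ≈ 0.963900
step 2 [2y] bond c/1=7/80: DF=(865089/800000 − 7/80·(0.963900))/(1+7/80) = 573/625 ≈ 0.916800
step 3 [3y] bond c/1=3/40: DF=(110393/100000 − 3/40·(0.963900+0.916800))/(1+3/40) = 8957/10000 ≈ 0.895700
step 4 [4y] zero: DF = P = 8783/10000 ≈ 0.878300
step 5 [5y] swap r/1=1412/45135: DF=(1 − 1412/45135·(0.963900+0.916800+0.895700+0.878300))/(1+1412/45135) = 2147/2500 ≈ 0.858800
step 6 [6y] swap r/1=1661/53474: DF=(1 − 1661/53474·(0.963900+0.916800+0.895700+0.878300+0.858800))/(1+1661/53474) = 8339/10000 ≈ 0.833900

1 1 9639/10000
2 2 573/625
3 3 8957/10000
4 4 8783/10000
5 5 2147/2500
6 6 8339/10000
s(1y) = (1/(9639/10000) − 1)/(1) = 361/9639 ≈ 3.7452%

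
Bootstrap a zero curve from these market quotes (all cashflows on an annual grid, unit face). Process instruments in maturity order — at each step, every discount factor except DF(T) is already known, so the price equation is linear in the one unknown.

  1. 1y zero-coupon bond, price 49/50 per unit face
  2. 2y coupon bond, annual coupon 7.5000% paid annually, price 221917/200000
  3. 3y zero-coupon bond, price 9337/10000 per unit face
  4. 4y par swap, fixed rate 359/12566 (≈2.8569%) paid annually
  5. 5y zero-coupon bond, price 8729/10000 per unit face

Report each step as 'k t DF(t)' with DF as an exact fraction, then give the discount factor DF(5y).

step 1 [1y] zero: DF = P = 49/50 ≈ 0.980000
step 2 [2y] bond c/1=3/40: DF=(221917/200000 − 3/40·(0.980000))/(1+3/40) = 4819/5000 ≈ 0.963800
step 3 [3y] zero: DF = P = 9337/10000 ≈ 0.933700
step 4 [4y] swap r/1=359/12566: DF=(1 − 359/12566·(0.980000+0.963800+0.933700))/(1+359/12566) = 8923/10000 ≈ 0.892300
step 5 [5y] zero: DF = P = 8729/10000 ≈ 0.872900

1 1 49/50
2 2 4819/5000
3 3 9337/10000
4 4 8923/10000
5 5 8729/10000
DF(5y) = 8729/10000 ≈ 0.872900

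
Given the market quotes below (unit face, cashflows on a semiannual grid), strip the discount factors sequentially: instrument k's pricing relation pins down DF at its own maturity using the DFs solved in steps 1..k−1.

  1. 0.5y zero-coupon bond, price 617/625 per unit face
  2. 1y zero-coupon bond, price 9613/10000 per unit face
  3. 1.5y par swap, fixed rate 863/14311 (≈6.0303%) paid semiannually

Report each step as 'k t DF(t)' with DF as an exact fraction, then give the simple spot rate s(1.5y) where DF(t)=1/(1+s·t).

step 1 [0.5y] zero: DF = P = 617/625 ≈ 0.987200
step 2 [1y] zero: DF = P = 9613/10000 ≈ 0.961300
step 3 [1.5y] swap r/2=863/28622: DF=(1 − 863/28622·(0.987200+0.961300))/(1+863/28622) = 9137/10000 ≈ 0.913700

1 1/2 617/625
2 1 9613/10000
3 3/2 9137/10000
s(1.5y) = (1/(9137/10000) − 1)/(3/2) = 1726/27411 ≈ 6.2967%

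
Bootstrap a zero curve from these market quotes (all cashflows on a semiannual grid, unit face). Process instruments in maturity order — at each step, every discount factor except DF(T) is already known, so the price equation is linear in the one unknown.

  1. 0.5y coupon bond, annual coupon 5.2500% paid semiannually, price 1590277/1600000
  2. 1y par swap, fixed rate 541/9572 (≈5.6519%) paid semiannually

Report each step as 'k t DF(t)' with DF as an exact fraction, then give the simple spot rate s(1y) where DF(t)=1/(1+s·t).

step 1 [0.5y] bond c/2=21/800: DF=(1590277/1600000 − 21/800·(0))/(1+21/800) = 1937/2000 ≈ 0.968500
step 2 [1y] swap r/2=541/19144: DF=(1 − 541/19144·(0.968500))/(1+541/19144) = 9459/10000 ≈ 0.945900

1 1/2 1937/2000
2 1 9459/10000
s(1y) = (1/(9459/10000) − 1)/(1) = 541/9459 ≈ 5.7194%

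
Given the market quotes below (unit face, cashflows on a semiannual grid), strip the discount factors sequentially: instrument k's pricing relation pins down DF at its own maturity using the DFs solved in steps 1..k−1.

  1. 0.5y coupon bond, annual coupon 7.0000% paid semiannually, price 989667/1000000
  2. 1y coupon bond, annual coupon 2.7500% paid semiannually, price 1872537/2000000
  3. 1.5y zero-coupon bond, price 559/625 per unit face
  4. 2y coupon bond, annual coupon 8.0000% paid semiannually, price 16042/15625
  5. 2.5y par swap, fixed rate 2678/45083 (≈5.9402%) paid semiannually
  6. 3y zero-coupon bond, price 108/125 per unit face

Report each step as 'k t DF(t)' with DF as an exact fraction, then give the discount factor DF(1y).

step 1 [0.5y] bond c/2=7/200: DF=(989667/1000000 − 7/200·(0))/(1+7/200) = 4781/5000 ≈ 0.956200
step 2 [1y] bond c/2=11/800: DF=(1872537/2000000 − 11/800·(0.956200))/(1+11/800) = 4553/5000 ≈ 0.910600
step 3 [1.5y] zero: DF = P = 559/625 ≈ 0.894400
step 4 [2y] bond c/2=1/25: DF=(16042/15625 − 1/25·(0.956200+0.910600+0.894400))/(1+1/25) = 881/1000 ≈ 0.881000
step 5 [2.5y] swap r/2=1339/45083: DF=(1 − 1339/45083·(0.956200+0.910600+0.894400+0.881000))/(1+1339/45083) = 8661/10000 ≈ 0.866100
step 6 [3y] zero: DF = P = 108/125 ≈ 0.864000

1 1/2 4781/5000
2 1 4553/5000
3 3/2 559/625
4 2 881/1000
5 5/2 8661/10000
6 3 108/125
DF(1y) = 4553/5000 ≈ 0.910600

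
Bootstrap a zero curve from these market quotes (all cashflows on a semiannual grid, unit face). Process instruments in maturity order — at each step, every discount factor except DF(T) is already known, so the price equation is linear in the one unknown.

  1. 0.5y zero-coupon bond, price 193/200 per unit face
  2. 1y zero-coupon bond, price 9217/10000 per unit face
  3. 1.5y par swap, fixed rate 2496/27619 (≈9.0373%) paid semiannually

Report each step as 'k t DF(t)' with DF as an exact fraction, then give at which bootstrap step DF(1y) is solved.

step 1 [0.5y] zero: DF = P = 193/200 ≈ 0.965000
step 2 [1y] zero: DF = P = 9217/10000 ≈ 0.921700
step 3 [1.5y] swap r/2=1248/27619: DF=(1 − 1248/27619·(0.965000+0.921700))/(1+1248/27619) = 547/625 ≈ 0.875200

1 1/2 193/200
2 1 9217/10000
3 3/2 547/625
DF(1y) is solved at step 2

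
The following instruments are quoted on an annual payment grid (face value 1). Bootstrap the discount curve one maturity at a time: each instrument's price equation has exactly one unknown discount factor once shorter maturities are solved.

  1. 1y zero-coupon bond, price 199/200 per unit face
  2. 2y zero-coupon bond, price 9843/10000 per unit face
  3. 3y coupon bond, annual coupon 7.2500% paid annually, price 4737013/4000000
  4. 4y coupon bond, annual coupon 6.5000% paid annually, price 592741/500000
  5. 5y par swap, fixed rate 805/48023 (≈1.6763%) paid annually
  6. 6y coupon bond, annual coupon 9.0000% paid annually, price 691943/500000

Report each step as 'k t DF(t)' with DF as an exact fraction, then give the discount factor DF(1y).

step 1 [1y] zero: DF = P = 199/200 ≈ 0.995000
step 2 [2y] zero: DF = P = 9843/10000 ≈ 0.984300
step 3 [3y] bond c/1=29/400: DF=(4737013/4000000 − 29/400·(0.995000+0.984300))/(1+29/400) = 1213/1250 ≈ 0.970400
step 4 [4y] bond c/1=13/200: DF=(592741/500000 − 13/200·(0.995000+0.984300+0.970400))/(1+13/200) = 9331/10000 ≈ 0.933100
step 5 [5y] swap r/1=805/48023: DF=(1 − 805/48023·(0.995000+0.984300+0.970400+0.933100))/(1+805/48023) = 1839/2000 ≈ 0.919500
step 6 [6y] bond c/1=9/100: DF=(691943/500000 − 9/100·(0.995000+0.984300+0.970400+0.933100+0.919500))/(1+9/100) = 8731/10000 ≈ 0.873100

1 1 199/200
2 2 9843/10000
3 3 1213/1250
4 4 9331/10000
5 5 1839/2000
6 6 8731/10000
DF(1y) = 199/200 ≈ 0.995000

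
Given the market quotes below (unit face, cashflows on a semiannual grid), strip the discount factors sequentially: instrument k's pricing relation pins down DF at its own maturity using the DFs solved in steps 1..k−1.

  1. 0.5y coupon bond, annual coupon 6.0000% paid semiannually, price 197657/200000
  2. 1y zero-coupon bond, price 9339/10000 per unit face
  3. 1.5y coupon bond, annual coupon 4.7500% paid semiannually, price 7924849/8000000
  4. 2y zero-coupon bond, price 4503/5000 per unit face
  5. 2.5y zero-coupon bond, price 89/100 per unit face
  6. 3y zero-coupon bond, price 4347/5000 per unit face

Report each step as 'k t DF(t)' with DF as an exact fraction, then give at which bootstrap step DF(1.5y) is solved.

1 1/2 1919/2000
2 1 9339/10000
3 3/2 9237/10000
4 2 4503/5000
5 5/2 89/100
6 3 4347/5000
DF(1.5y) is solved at step 3

step 1 [0.5y] bond c/2=3/100: DF=(197657/200000 − 3/100·(0))/(1+3/100) = 1919/2000 ≈ 0.959500
step 2 [1y] zero: DF = P = 9339/10000 ≈ 0.933900
step 3 [1.5y] bond c/2=19/800: DF=(7924849/8000000 − 19/800·(0.959500+0.933900))/(1+19/800) = 9237/10000 ≈ 0.923700
step 4 [2y] zero: DF = P = 4503/5000 ≈ 0.900600
step 5 [2.5y] zero: DF = P = 89/100 ≈ 0.890000
step 6 [3y] zero: DF = P = 4347/5000 ≈ 0.869400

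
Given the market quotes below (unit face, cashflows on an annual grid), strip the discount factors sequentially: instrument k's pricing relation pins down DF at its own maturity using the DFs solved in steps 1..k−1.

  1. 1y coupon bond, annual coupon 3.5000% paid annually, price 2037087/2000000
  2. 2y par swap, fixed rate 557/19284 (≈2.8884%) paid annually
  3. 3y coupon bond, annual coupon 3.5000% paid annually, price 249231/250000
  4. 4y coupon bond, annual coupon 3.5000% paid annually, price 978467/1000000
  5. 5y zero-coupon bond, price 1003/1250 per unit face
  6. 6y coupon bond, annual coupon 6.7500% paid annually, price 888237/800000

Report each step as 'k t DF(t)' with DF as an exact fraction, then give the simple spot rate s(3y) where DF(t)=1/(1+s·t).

step 1 [1y] bond c/1=7/200: DF=(2037087/2000000 − 7/200·(0))/(1+7/200) = 9841/10000 ≈ 0.984100
step 2 [2y] swap r/1=557/19284: DF=(1 − 557/19284·(0.984100))/(1+557/19284) = 9443/10000 ≈ 0.944300
step 3 [3y] bond c/1=7/200: DF=(249231/250000 − 7/200·(0.984100+0.944300))/(1+7/200) = 449/500 ≈ 0.898000
step 4 [4y] bond c/1=7/200: DF=(978467/1000000 − 7/200·(0.984100+0.944300+0.898000))/(1+7/200) = 4249/5000 ≈ 0.849800
step 5 [5y] zero: DF = P = 1003/1250 ≈ 0.802400
step 6 [6y] bond c/1=27/400: DF=(888237/800000 − 27/400·(0.984100+0.944300+0.898000+0.849800+0.802400))/(1+27/400) = 7569/10000 ≈ 0.756900

1 1 9841/10000
2 2 9443/10000
3 3 449/500
4 4 4249/5000
5 5 1003/1250
6 6 7569/10000
s(3y) = (1/(449/500) − 1)/(3) = 17/449 ≈ 3.7862%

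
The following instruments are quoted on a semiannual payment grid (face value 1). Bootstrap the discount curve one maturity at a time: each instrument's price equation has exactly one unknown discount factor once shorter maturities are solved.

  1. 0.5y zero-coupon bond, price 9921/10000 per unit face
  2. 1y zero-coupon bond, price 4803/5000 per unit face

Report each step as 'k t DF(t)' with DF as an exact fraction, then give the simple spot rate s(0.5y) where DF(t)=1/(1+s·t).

1 1/2 9921/10000
2 1 4803/5000
s(0.5y) = (1/(9921/10000) − 1)/(1/2) = 158/9921 ≈ 1.5926%

step 1 [0.5y] zero: DF = P = 9921/10000 ≈ 0.992100
step 2 [1y] zero: DF = P = 4803/5000 ≈ 0.960600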